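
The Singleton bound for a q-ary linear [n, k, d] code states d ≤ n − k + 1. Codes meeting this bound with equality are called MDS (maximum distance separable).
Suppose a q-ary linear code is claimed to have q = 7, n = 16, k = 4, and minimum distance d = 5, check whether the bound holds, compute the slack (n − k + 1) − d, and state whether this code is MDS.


Singleton RHS = n − k + 1 = 13, slack = 8, bound satisfied, not MDS.

Singleton bound: d ≤ n − k + 1.
Here n = 16, k = 4, so n − k + 1 = 13.
Given d = 5, check d ≤ 13: YES.
Slack = (n − k + 1) − d = 8.
The code is NOT MDS (slack = 8 > 0).
Description: the claimed parameters are [16, 4, 5]_7; such a code would be non-MDS.


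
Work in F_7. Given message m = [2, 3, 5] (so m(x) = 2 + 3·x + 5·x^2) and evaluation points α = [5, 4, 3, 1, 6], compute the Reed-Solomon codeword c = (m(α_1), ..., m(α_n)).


c = [2, 3, 0, 3, 4]

Message polynomial: m(x) = 2 + 3·x + 5·x^2 (mod 7).
For each evaluation point α_i, compute m(α_i) mod 7:
  α_1 = 5: Horner steps 5 → 0 → 2, so m(5) = 2.
  α_2 = 4: Horner steps 5 → 2 → 3, so m(4) = 3.
  α_3 = 3: Horner steps 5 → 4 → 0, so m(3) = 0.
  α_4 = 1: Horner steps 5 → 1 → 3, so m(1) = 3.
  α_5 = 6: Horner steps 5 → 5 → 4, so m(6) = 4.
Codeword c = [2, 3, 0, 3, 4] ∈ F_7^5.


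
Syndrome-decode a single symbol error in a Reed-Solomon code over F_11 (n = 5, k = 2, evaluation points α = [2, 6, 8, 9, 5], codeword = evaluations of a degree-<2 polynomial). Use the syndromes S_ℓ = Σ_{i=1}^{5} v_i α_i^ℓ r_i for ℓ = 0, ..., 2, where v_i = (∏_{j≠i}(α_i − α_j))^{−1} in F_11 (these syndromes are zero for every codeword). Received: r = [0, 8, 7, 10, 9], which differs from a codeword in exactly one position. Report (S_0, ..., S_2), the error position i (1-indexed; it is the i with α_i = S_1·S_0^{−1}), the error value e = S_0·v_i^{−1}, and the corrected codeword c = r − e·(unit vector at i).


S = (9, 10, 5), error at position 2, error magnitude e = 7, c = [0, 1, 7, 10, 9].

Step 1: column multipliers v_i = (∏_{j≠i}(α_i − α_j))^{−1} mod 11.
  i = 1 (α = 2): (2−6)(2−8)(2−9)(2−5) = (−4)·(−6)·(−7)·(−3) = 504 ≡ 9, so v_1 = 9^{−1} = 5 (mod 11).
  i = 2 (α = 6): (6−2)(6−8)(6−9)(6−5) = 4·(−2)·(−3)·1 = 24 ≡ 2, so v_2 = 2^{−1} = 6 (mod 11).
  i = 3 (α = 8): (8−2)(8−6)(8−9)(8−5) = 6·2·(−1)·3 = −36 ≡ 8, so v_3 = 8^{−1} = 7 (mod 11).
  i = 4 (α = 9): (9−2)(9−6)(9−8)(9−5) = 7·3·1·4 = 84 ≡ 7, so v_4 = 7^{−1} = 8 (mod 11).
  i = 5 (α = 5): (5−2)(5−6)(5−8)(5−9) = 3·(−1)·(−3)·(−4) = −36 ≡ 8, so v_5 = 8^{−1} = 7 (mod 11).
  v = [5, 6, 7, 8, 7].
Step 2: syndromes of r = [0, 8, 7, 10, 9] (all sums mod 11).
  S_0 = Σ v_i r_i = 5·0 + 6·8 + 7·7 + 8·10 + 7·9 = 240 ≡ 9.
  S_1 = Σ v_i α_i r_i = 5·2·0 + 6·6·8 + 7·8·7 + 8·9·10 + 7·5·9 = 1715 ≡ 10.
  α_i^2 mod 11 = [4, 3, 9, 4, 3].
  S_2 = Σ v_i α_i^2 r_i = 5·4·0 + 6·3·8 + 7·9·7 + 8·4·10 + 7·3·9 = 1094 ≡ 5.
  S = (9, 10, 5) ≠ 0, so r is not a codeword (an error is present).
Step 3: locate the error. For a single error e at position i, S_ℓ = v_i·e·α_i^ℓ, so α_err = S_1/S_0.
  S_0^{−1} = 9^{−1} = 5 (mod 11), so α_err = 10·5 = 50 ≡ 6 = α_2. Error position i = 2.
  Consistency check: S_2/S_1 = 5·10 = 50 ≡ 6 = α_err ✓ (single-error assumption holds).
Step 4: error magnitude e = S_0/v_2 = S_0·∏_{j≠2}(α_2 − α_j) = 9·2 = 18 ≡ 7 (mod 11).
Step 5: correct position 2: c_2 = r_2 − e = 8 − 7 ≡ 1 (mod 11). Hence c = [0, 1, 7, 10, 9].
  Check: interpolating c through the α_i gives m(x) = 5 + 3·x (degree < 2) with m(α_i) = c_i for every i, so c is indeed a codeword.


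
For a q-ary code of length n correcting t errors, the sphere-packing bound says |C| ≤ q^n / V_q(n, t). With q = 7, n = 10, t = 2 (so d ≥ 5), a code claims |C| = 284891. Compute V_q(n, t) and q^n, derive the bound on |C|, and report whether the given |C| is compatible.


V_q(n, t) = 1681, q^n = 282475249, Hamming bound = 168040, |C| = 284891 > bound (violated).

Step 1: Compute V_q(n, t) = Σ_{j=0}^2 C(n, j) (q−1)^j.
  j = 0: C(10,0)·(6)^0 = 1·1 = 1.
  j = 1: C(10,1)·(6)^1 = 10·6 = 60.
  j = 2: C(10,2)·(6)^2 = 45·36 = 1620.
  V_q(n, t) = 1 + 60 + 1620 = 1681.
Step 2: q^n = 7^10 = 282475249.
Step 3: Hamming bound ⌊q^n / V_q(n,t)⌋ = ⌊282475249/1681⌋ = 168040.
Step 4: Compare |C| = 284891 to 168040: violated.
The claimed |C| lies above the Hamming bound, so no 7-ary code of length 10 with d ≥ 5 can have 284891 codewords.


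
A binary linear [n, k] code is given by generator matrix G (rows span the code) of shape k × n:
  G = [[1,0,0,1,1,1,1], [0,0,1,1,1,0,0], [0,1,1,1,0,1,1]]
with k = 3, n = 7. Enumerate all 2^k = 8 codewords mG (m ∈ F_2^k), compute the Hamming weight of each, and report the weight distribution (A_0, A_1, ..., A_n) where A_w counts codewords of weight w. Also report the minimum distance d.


Weight distribution: A_0 = 1, A_3 = 2, A_4 = 3, A_5 = 2. Minimum distance d = 3.

Enumerate all 2^3 = 8 messages m ∈ F_2^3.
For each, compute codeword c = mG in F_2^7, then tally its weight.
  m = 000 → c = 0000000, weight = 0.
  m = 100 → c = 1001111, weight = 5.
  m = 010 → c = 0011100, weight = 3.
  m = 110 → c = 1010011, weight = 4.
  m = 001 → c = 0111011, weight = 5.
  m = 101 → c = 1110100, weight = 4.
  m = 011 → c = 0100111, weight = 4.
  m = 111 → c = 1101000, weight = 3.
Tally weights:
  weight 0: 1 codewords.
  weight 3: 2 codewords.
  weight 4: 3 codewords.
  weight 5: 2 codewords.
Minimum distance d = smallest w > 0 with A_w > 0 = 3.
Sanity: Σ A_w = 8 = 2^3 = 8 ✓.


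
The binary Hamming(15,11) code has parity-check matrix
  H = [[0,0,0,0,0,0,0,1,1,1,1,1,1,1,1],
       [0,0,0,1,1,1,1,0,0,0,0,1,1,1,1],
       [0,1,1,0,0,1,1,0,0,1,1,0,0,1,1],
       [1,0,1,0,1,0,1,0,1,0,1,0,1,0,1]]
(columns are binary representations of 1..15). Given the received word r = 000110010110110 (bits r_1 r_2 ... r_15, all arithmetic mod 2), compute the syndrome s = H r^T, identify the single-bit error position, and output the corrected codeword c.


s = (1, 0, 1, 1)^T, error position = 11, corrected codeword c = 000110010100110

Compute s = H r^T mod 2 one row at a time:
  s_1 = 1 + 0 + 1 + 1 + 0 + 1 + 1 + 0 = 5 ≡ 1 (mod 2).
  s_2 = 1 + 1 + 0 + 0 + 0 + 1 + 1 + 0 = 4 ≡ 0 (mod 2).
  s_3 = 0 + 0 + 0 + 0 + 1 + 1 + 1 + 0 = 3 ≡ 1 (mod 2).
  s_4 = 0 + 0 + 1 + 0 + 0 + 1 + 1 + 0 = 3 ≡ 1 (mod 2).
s = (1, 0, 1, 1)^T — this equals column 11 of H (binary 1011), so error is at position 11.
Correct: flip bit 11 of r = 000110010110110 to get c = 000110010100110.


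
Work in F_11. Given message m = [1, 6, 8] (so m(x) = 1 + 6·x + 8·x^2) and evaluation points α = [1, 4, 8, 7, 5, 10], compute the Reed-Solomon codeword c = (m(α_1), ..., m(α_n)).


c = [4, 10, 0, 6, 0, 3]

Message polynomial: m(x) = 1 + 6·x + 8·x^2 (mod 11).
For each evaluation point α_i, compute m(α_i) mod 11:
  α_1 = 1: Horner steps 8 → 3 → 4, so m(1) = 4.
  α_2 = 4: Horner steps 8 → 5 → 10, so m(4) = 10.
  α_3 = 8: Horner steps 8 → 4 → 0, so m(8) = 0.
  α_4 = 7: Horner steps 8 → 7 → 6, so m(7) = 6.
  α_5 = 5: Horner steps 8 → 2 → 0, so m(5) = 0.
  α_6 = 10: Horner steps 8 → 9 → 3, so m(10) = 3.
Codeword c = [4, 10, 0, 6, 0, 3] ∈ F_11^6.


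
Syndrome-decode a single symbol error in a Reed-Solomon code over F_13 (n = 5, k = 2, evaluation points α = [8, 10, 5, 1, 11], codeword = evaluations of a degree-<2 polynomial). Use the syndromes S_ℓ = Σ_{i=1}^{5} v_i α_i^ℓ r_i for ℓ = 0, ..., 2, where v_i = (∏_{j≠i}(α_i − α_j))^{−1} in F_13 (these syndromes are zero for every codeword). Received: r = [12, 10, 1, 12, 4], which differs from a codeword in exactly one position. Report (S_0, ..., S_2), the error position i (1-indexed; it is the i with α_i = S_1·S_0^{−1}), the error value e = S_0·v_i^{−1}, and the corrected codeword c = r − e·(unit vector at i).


S = (9, 7, 4), error at position 1, error magnitude e = 3, c = [9, 10, 1, 12, 4].

Step 1: column multipliers v_i = (∏_{j≠i}(α_i − α_j))^{−1} mod 13.
  i = 1 (α = 8): (8−10)(8−5)(8−1)(8−11) = (−2)·3·7·(−3) = 126 ≡ 9, so v_1 = 9^{−1} = 3 (mod 13).
  i = 2 (α = 10): (10−8)(10−5)(10−1)(10−11) = 2·5·9·(−1) = −90 ≡ 1, so v_2 = 1^{−1} = 1 (mod 13).
  i = 3 (α = 5): (5−8)(5−10)(5−1)(5−11) = (−3)·(−5)·4·(−6) = −360 ≡ 4, so v_3 = 4^{−1} = 10 (mod 13).
  i = 4 (α = 1): (1−8)(1−10)(1−5)(1−11) = (−7)·(−9)·(−4)·(−10) = 2520 ≡ 11, so v_4 = 11^{−1} = 6 (mod 13).
  i = 5 (α = 11): (11−8)(11−10)(11−5)(11−1) = 3·1·6·10 = 180 ≡ 11, so v_5 = 11^{−1} = 6 (mod 13).
  v = [3, 1, 10, 6, 6].
Step 2: syndromes of r = [12, 10, 1, 12, 4] (all sums mod 13).
  S_0 = Σ v_i r_i = 3·12 + 1·10 + 10·1 + 6·12 + 6·4 = 152 ≡ 9.
  S_1 = Σ v_i α_i r_i = 3·8·12 + 1·10·10 + 10·5·1 + 6·1·12 + 6·11·4 = 774 ≡ 7.
  α_i^2 mod 13 = [12, 9, 12, 1, 4].
  S_2 = Σ v_i α_i^2 r_i = 3·12·12 + 1·9·10 + 10·12·1 + 6·1·12 + 6·4·4 = 810 ≡ 4.
  S = (9, 7, 4) ≠ 0, so r is not a codeword (an error is present).
Step 3: locate the error. For a single error e at position i, S_ℓ = v_i·e·α_i^ℓ, so α_err = S_1/S_0.
  S_0^{−1} = 9^{−1} = 3 (mod 13), so α_err = 7·3 = 21 ≡ 8 = α_1. Error position i = 1.
  Consistency check: S_2/S_1 = 4·2 = 8 ≡ 8 = α_err ✓ (single-error assumption holds).
Step 4: error magnitude e = S_0/v_1 = S_0·∏_{j≠1}(α_1 − α_j) = 9·9 = 81 ≡ 3 (mod 13).
Step 5: correct position 1: c_1 = r_1 − e = 12 − 3 ≡ 9 (mod 13). Hence c = [9, 10, 1, 12, 4].
  Check: interpolating c through the α_i gives m(x) = 5 + 7·x (degree < 2) with m(α_i) = c_i for every i, so c is indeed a codeword.


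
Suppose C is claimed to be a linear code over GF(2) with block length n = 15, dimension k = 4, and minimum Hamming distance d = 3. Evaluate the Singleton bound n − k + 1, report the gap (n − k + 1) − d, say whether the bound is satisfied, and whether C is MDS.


Singleton RHS = n − k + 1 = 12, slack = 9, bound satisfied, not MDS.

Singleton bound: d ≤ n − k + 1.
Here n = 15, k = 4, so n − k + 1 = 12.
Given d = 3, check d ≤ 12: YES.
Slack = (n − k + 1) − d = 9.
The code is NOT MDS (slack = 9 > 0).
Description: the claimed parameters are [15, 4, 3]_2; such a code would be non-MDS.


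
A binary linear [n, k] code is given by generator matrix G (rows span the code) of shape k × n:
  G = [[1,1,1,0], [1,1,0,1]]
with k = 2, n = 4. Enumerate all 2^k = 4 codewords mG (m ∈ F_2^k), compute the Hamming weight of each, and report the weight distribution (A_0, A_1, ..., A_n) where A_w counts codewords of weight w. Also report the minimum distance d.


Weight distribution: A_0 = 1, A_2 = 1, A_3 = 2. Minimum distance d = 2.

Enumerate all 2^2 = 4 messages m ∈ F_2^2.
For each, compute codeword c = mG in F_2^4, then tally its weight.
  m = 00 → c = 0000, weight = 0.
  m = 10 → c = 1110, weight = 3.
  m = 01 → c = 1101, weight = 3.
  m = 11 → c = 0011, weight = 2.
Tally weights:
  weight 0: 1 codewords.
  weight 2: 1 codewords.
  weight 3: 2 codewords.
Minimum distance d = smallest w > 0 with A_w > 0 = 2.
Sanity: Σ A_w = 4 = 2^2 = 4 ✓.


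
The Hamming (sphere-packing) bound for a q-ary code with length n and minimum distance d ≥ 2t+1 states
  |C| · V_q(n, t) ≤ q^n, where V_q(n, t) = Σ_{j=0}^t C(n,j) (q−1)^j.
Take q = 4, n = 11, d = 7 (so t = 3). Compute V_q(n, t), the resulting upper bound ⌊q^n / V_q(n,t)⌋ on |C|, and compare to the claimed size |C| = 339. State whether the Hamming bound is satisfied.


V_q(n, t) = 4984, q^n = 4194304, Hamming bound = 841, |C| = 339 ≤ bound (satisfied).

Step 1: Compute V_q(n, t) = Σ_{j=0}^3 C(n, j) (q−1)^j.
  j = 0: C(11,0)·(3)^0 = 1·1 = 1.
  j = 1: C(11,1)·(3)^1 = 11·3 = 33.
  j = 2: C(11,2)·(3)^2 = 55·9 = 495.
  j = 3: C(11,3)·(3)^3 = 165·27 = 4455.
  V_q(n, t) = 1 + 33 + 495 + 4455 = 4984.
Step 2: q^n = 4^11 = 4194304.
Step 3: Hamming bound ⌊q^n / V_q(n,t)⌋ = ⌊4194304/4984⌋ = 841.
Step 4: Compare |C| = 339 to 841: satisfied.
The claimed |C| lies below the Hamming bound.


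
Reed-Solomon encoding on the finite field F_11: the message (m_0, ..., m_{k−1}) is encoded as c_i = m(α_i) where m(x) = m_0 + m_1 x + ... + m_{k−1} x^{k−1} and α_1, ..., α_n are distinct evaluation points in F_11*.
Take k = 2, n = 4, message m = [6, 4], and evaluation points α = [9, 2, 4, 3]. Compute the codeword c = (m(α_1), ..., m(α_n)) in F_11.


c = [9, 3, 0, 7]

Message polynomial: m(x) = 6 + 4·x (mod 11).
For each evaluation point α_i, compute m(α_i) mod 11:
  α_1 = 9: Horner steps 4 → 9, so m(9) = 9.
  α_2 = 2: Horner steps 4 → 3, so m(2) = 3.
  α_3 = 4: Horner steps 4 → 0, so m(4) = 0.
  α_4 = 3: Horner steps 4 → 7, so m(3) = 7.
Codeword c = [9, 3, 0, 7] ∈ F_11^4.


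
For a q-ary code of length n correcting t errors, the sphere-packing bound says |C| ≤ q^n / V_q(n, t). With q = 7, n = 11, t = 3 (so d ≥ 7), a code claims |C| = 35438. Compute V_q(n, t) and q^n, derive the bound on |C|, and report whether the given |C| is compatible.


V_q(n, t) = 37687, q^n = 1977326743, Hamming bound = 52467, |C| = 35438 ≤ bound (satisfied).

Step 1: Compute V_q(n, t) = Σ_{j=0}^3 C(n, j) (q−1)^j.
  j = 0: C(11,0)·(6)^0 = 1·1 = 1.
  j = 1: C(11,1)·(6)^1 = 11·6 = 66.
  j = 2: C(11,2)·(6)^2 = 55·36 = 1980.
  j = 3: C(11,3)·(6)^3 = 165·216 = 35640.
  V_q(n, t) = 1 + 66 + 1980 + 35640 = 37687.
Step 2: q^n = 7^11 = 1977326743.
Step 3: Hamming bound ⌊q^n / V_q(n,t)⌋ = ⌊1977326743/37687⌋ = 52467.
Step 4: Compare |C| = 35438 to 52467: satisfied.
The claimed |C| lies below the Hamming bound.


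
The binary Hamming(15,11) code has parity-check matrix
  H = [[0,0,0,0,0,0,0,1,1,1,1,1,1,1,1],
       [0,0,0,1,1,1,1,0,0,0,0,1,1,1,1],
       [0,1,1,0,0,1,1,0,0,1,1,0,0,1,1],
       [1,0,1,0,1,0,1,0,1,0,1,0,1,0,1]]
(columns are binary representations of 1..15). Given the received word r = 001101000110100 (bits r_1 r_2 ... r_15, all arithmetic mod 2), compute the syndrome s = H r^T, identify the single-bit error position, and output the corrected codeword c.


s = (1, 1, 0, 1)^T, error position = 13, corrected codeword c = 001101000110000

Compute s = H r^T mod 2 one row at a time:
  s_1 = 0 + 0 + 1 + 1 + 0 + 1 + 0 + 0 = 3 ≡ 1 (mod 2).
  s_2 = 1 + 0 + 1 + 0 + 0 + 1 + 0 + 0 = 3 ≡ 1 (mod 2).
  s_3 = 0 + 1 + 1 + 0 + 1 + 1 + 0 + 0 = 4 ≡ 0 (mod 2).
  s_4 = 0 + 1 + 0 + 0 + 0 + 1 + 1 + 0 = 3 ≡ 1 (mod 2).
s = (1, 1, 0, 1)^T — this equals column 13 of H (binary 1101), so error is at position 13.
Correct: flip bit 13 of r = 001101000110100 to get c = 001101000110000.


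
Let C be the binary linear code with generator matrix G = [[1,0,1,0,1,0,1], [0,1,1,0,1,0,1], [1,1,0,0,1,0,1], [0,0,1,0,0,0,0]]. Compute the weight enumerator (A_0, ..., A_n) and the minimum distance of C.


Weight distribution: A_0 = 1, A_1 = 3, A_2 = 4, A_3 = 4, A_4 = 3, A_5 = 1. Minimum distance d = 1.

Enumerate all 2^4 = 16 messages m ∈ F_2^4.
For each, compute codeword c = mG in F_2^7, then tally its weight.
  m = 0000 → c = 0000000, weight = 0.
  m = 1000 → c = 1010101, weight = 4.
  m = 0100 → c = 0110101, weight = 4.
  m = 1100 → c = 1100000, weight = 2.
  m = 0010 → c = 1100101, weight = 4.
  m = 1010 → c = 0110000, weight = 2.
  m = 0110 → c = 1010000, weight = 2.
  m = 1110 → c = 0000101, weight = 2.
  m = 0001 → c = 0010000, weight = 1.
  m = 1001 → c = 1000101, weight = 3.
  m = 0101 → c = 0100101, weight = 3.
  m = 1101 → c = 1110000, weight = 3.
  m = 0011 → c = 1110101, weight = 5.
  m = 1011 → c = 0100000, weight = 1.
  m = 0111 → c = 1000000, weight = 1.
  m = 1111 → c = 0010101, weight = 3.
Tally weights:
  weight 0: 1 codewords.
  weight 1: 3 codewords.
  weight 2: 4 codewords.
  weight 3: 4 codewords.
  weight 4: 3 codewords.
  weight 5: 1 codewords.
Minimum distance d = smallest w > 0 with A_w > 0 = 1.
Sanity: Σ A_w = 16 = 2^4 = 16 ✓.


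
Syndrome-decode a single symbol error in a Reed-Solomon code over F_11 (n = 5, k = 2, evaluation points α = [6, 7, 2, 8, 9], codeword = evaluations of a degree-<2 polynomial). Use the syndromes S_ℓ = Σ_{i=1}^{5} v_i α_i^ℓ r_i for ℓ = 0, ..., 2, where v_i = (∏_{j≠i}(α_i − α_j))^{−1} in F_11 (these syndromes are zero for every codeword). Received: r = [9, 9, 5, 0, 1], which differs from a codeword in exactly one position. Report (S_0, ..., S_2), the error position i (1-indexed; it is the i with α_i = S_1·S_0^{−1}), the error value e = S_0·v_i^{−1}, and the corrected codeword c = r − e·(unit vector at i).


S = (1, 7, 5), error at position 2, error magnitude e = 10, c = [9, 10, 5, 0, 1].

Step 1: column multipliers v_i = (∏_{j≠i}(α_i − α_j))^{−1} mod 11.
  i = 1 (α = 6): (6−7)(6−2)(6−8)(6−9) = (−1)·4·(−2)·(−3) = −24 ≡ 9, so v_1 = 9^{−1} = 5 (mod 11).
  i = 2 (α = 7): (7−6)(7−2)(7−8)(7−9) = 1·5·(−1)·(−2) = 10 ≡ 10, so v_2 = 10^{−1} = 10 (mod 11).
  i = 3 (α = 2): (2−6)(2−7)(2−8)(2−9) = (−4)·(−5)·(−6)·(−7) = 840 ≡ 4, so v_3 = 4^{−1} = 3 (mod 11).
  i = 4 (α = 8): (8−6)(8−7)(8−2)(8−9) = 2·1·6·(−1) = −12 ≡ 10, so v_4 = 10^{−1} = 10 (mod 11).
  i = 5 (α = 9): (9−6)(9−7)(9−2)(9−8) = 3·2·7·1 = 42 ≡ 9, so v_5 = 9^{−1} = 5 (mod 11).
  v = [5, 10, 3, 10, 5].
Step 2: syndromes of r = [9, 9, 5, 0, 1] (all sums mod 11).
  S_0 = Σ v_i r_i = 5·9 + 10·9 + 3·5 + 10·0 + 5·1 = 155 ≡ 1.
  S_1 = Σ v_i α_i r_i = 5·6·9 + 10·7·9 + 3·2·5 + 10·8·0 + 5·9·1 = 975 ≡ 7.
  α_i^2 mod 11 = [3, 5, 4, 9, 4].
  S_2 = Σ v_i α_i^2 r_i = 5·3·9 + 10·5·9 + 3·4·5 + 10·9·0 + 5·4·1 = 665 ≡ 5.
  S = (1, 7, 5) ≠ 0, so r is not a codeword (an error is present).
Step 3: locate the error. For a single error e at position i, S_ℓ = v_i·e·α_i^ℓ, so α_err = S_1/S_0.
  S_0^{−1} = 1^{−1} = 1 (mod 11), so α_err = 7·1 = 7 ≡ 7 = α_2. Error position i = 2.
  Consistency check: S_2/S_1 = 5·8 = 40 ≡ 7 = α_err ✓ (single-error assumption holds).
Step 4: error magnitude e = S_0/v_2 = S_0·∏_{j≠2}(α_2 − α_j) = 1·10 = 10 ≡ 10 (mod 11).
Step 5: correct position 2: c_2 = r_2 − e = 9 − 10 ≡ 10 (mod 11). Hence c = [9, 10, 5, 0, 1].
  Check: interpolating c through the α_i gives m(x) = 3 + 1·x (degree < 2) with m(α_i) = c_i for every i, so c is indeed a codeword.


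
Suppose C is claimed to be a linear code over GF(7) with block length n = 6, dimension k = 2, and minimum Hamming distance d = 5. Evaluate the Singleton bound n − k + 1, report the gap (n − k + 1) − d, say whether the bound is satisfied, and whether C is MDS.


Singleton RHS = n − k + 1 = 5, slack = 0, bound satisfied, MDS.

Singleton bound: d ≤ n − k + 1.
Here n = 6, k = 2, so n − k + 1 = 5.
Given d = 5, check d ≤ 5: YES.
Slack = (n − k + 1) − d = 0.
The code is MDS (slack = 0).
Description: the claimed parameters are [6, 2, 5]_7; such a code would be MDS (meets Singleton bound).


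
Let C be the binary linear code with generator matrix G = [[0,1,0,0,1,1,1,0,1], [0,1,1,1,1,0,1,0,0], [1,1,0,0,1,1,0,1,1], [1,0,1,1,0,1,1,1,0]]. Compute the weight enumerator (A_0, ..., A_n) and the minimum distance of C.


Weight distribution: A_0 = 1, A_1 = 1, A_3 = 2, A_4 = 3, A_5 = 3, A_6 = 4, A_7 = 2. Minimum distance d = 1.

Enumerate all 2^4 = 16 messages m ∈ F_2^4.
For each, compute codeword c = mG in F_2^9, then tally its weight.
  m = 0000 → c = 000000000, weight = 0.
  m = 1000 → c = 010011101, weight = 5.
  m = 0100 → c = 011110100, weight = 5.
  m = 1100 → c = 001101001, weight = 4.
  m = 0010 → c = 110011011, weight = 6.
  m = 1010 → c = 100000110, weight = 3.
  m = 0110 → c = 101101111, weight = 7.
  m = 1110 → c = 111110010, weight = 6.
  m = 0001 → c = 101101110, weight = 6.
  m = 1001 → c = 111110011, weight = 7.
  m = 0101 → c = 110011010, weight = 5.
  m = 1101 → c = 100000111, weight = 4.
  m = 0011 → c = 011110101, weight = 6.
  m = 1011 → c = 001101000, weight = 3.
  m = 0111 → c = 000000001, weight = 1.
  m = 1111 → c = 010011100, weight = 4.
Tally weights:
  weight 0: 1 codewords.
  weight 1: 1 codewords.
  weight 3: 2 codewords.
  weight 4: 3 codewords.
  weight 5: 3 codewords.
  weight 6: 4 codewords.
  weight 7: 2 codewords.
Minimum distance d = smallest w > 0 with A_w > 0 = 1.
Sanity: Σ A_w = 16 = 2^4 = 16 ✓.


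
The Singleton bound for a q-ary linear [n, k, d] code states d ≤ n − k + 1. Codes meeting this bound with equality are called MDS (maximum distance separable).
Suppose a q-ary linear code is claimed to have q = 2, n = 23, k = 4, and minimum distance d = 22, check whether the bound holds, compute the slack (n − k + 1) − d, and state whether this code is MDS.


Singleton RHS = n − k + 1 = 20, slack = -2, bound violated (no such code; not MDS).

Singleton bound: d ≤ n − k + 1.
Here n = 23, k = 4, so n − k + 1 = 20.
Given d = 22, check d ≤ 20: NO.
Slack = (n − k + 1) − d = -2.
The slack is negative: d = 22 exceeds n − k + 1 = 20 by 2, so the Singleton bound is violated and no linear [23, 4, 22]_2 code can exist. In particular it is not MDS (MDS requires d = n − k + 1 exactly).
Description: the claimed parameters are [23, 4, 22]_2; such a code would be impossible (violates the Singleton bound).


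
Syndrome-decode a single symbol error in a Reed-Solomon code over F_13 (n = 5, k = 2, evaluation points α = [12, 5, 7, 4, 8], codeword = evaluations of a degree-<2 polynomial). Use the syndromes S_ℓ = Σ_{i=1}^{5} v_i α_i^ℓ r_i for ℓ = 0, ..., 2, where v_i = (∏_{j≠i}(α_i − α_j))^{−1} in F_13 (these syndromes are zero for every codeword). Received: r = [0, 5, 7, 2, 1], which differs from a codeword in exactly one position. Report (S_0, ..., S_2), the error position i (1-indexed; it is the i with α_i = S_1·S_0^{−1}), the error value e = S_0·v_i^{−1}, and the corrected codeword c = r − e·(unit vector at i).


S = (12, 6, 3), error at position 3, error magnitude e = 9, c = [0, 5, 11, 2, 1].

Step 1: column multipliers v_i = (∏_{j≠i}(α_i − α_j))^{−1} mod 13.
  i = 1 (α = 12): (12−5)(12−7)(12−4)(12−8) = 7·5·8·4 = 1120 ≡ 2, so v_1 = 2^{−1} = 7 (mod 13).
  i = 2 (α = 5): (5−12)(5−7)(5−4)(5−8) = (−7)·(−2)·1·(−3) = −42 ≡ 10, so v_2 = 10^{−1} = 4 (mod 13).
  i = 3 (α = 7): (7−12)(7−5)(7−4)(7−8) = (−5)·2·3·(−1) = 30 ≡ 4, so v_3 = 4^{−1} = 10 (mod 13).
  i = 4 (α = 4): (4−12)(4−5)(4−7)(4−8) = (−8)·(−1)·(−3)·(−4) = 96 ≡ 5, so v_4 = 5^{−1} = 8 (mod 13).
  i = 5 (α = 8): (8−12)(8−5)(8−7)(8−4) = (−4)·3·1·4 = −48 ≡ 4, so v_5 = 4^{−1} = 10 (mod 13).
  v = [7, 4, 10, 8, 10].
Step 2: syndromes of r = [0, 5, 7, 2, 1] (all sums mod 13).
  S_0 = Σ v_i r_i = 7·0 + 4·5 + 10·7 + 8·2 + 10·1 = 116 ≡ 12.
  S_1 = Σ v_i α_i r_i = 7·12·0 + 4·5·5 + 10·7·7 + 8·4·2 + 10·8·1 = 734 ≡ 6.
  α_i^2 mod 13 = [1, 12, 10, 3, 12].
  S_2 = Σ v_i α_i^2 r_i = 7·1·0 + 4·12·5 + 10·10·7 + 8·3·2 + 10·12·1 = 1108 ≡ 3.
  S = (12, 6, 3) ≠ 0, so r is not a codeword (an error is present).
Step 3: locate the error. For a single error e at position i, S_ℓ = v_i·e·α_i^ℓ, so α_err = S_1/S_0.
  S_0^{−1} = 12^{−1} = 12 (mod 13), so α_err = 6·12 = 72 ≡ 7 = α_3. Error position i = 3.
  Consistency check: S_2/S_1 = 3·11 = 33 ≡ 7 = α_err ✓ (single-error assumption holds).
Step 4: error magnitude e = S_0/v_3 = S_0·∏_{j≠3}(α_3 − α_j) = 12·4 = 48 ≡ 9 (mod 13).
Step 5: correct position 3: c_3 = r_3 − e = 7 − 9 ≡ 11 (mod 13). Hence c = [0, 5, 11, 2, 1].
  Check: interpolating c through the α_i gives m(x) = 3 + 3·x (degree < 2) with m(α_i) = c_i for every i, so c is indeed a codeword.


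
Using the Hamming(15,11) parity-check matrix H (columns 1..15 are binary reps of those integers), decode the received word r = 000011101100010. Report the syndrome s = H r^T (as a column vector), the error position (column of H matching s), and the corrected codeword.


s = (1, 0, 0, 1)^T, error position = 9, corrected codeword c = 000011100100010

Compute s = H r^T mod 2 one row at a time:
  s_1 = 0 + 1 + 1 + 0 + 0 + 0 + 1 + 0 = 3 ≡ 1 (mod 2).
  s_2 = 0 + 1 + 1 + 1 + 0 + 0 + 1 + 0 = 4 ≡ 0 (mod 2).
  s_3 = 0 + 0 + 1 + 1 + 1 + 0 + 1 + 0 = 4 ≡ 0 (mod 2).
  s_4 = 0 + 0 + 1 + 1 + 1 + 0 + 0 + 0 = 3 ≡ 1 (mod 2).
s = (1, 0, 0, 1)^T — this equals column 9 of H (binary 1001), so error is at position 9.
Correct: flip bit 9 of r = 000011101100010 to get c = 000011100100010.


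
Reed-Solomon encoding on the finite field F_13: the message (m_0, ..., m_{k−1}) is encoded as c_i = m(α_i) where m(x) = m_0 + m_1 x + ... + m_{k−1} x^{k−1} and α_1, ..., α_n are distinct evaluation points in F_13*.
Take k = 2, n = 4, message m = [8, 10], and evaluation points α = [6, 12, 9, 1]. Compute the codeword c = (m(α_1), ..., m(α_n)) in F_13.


c = [3, 11, 7, 5]

Message polynomial: m(x) = 8 + 10·x (mod 13).
For each evaluation point α_i, compute m(α_i) mod 13:
  α_1 = 6: Horner steps 10 → 3, so m(6) = 3.
  α_2 = 12: Horner steps 10 → 11, so m(12) = 11.
  α_3 = 9: Horner steps 10 → 7, so m(9) = 7.
  α_4 = 1: Horner steps 10 → 5, so m(1) = 5.
Codeword c = [3, 11, 7, 5] ∈ F_13^4.


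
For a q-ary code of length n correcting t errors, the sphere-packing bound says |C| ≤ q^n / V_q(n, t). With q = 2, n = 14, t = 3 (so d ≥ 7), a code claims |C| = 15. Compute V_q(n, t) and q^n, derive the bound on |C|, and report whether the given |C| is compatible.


V_q(n, t) = 470, q^n = 16384, Hamming bound = 34, |C| = 15 ≤ bound (satisfied).

Step 1: Compute V_q(n, t) = Σ_{j=0}^3 C(n, j) (q−1)^j.
  j = 0: C(14,0)·(1)^0 = 1·1 = 1.
  j = 1: C(14,1)·(1)^1 = 14·1 = 14.
  j = 2: C(14,2)·(1)^2 = 91·1 = 91.
  j = 3: C(14,3)·(1)^3 = 364·1 = 364.
  V_q(n, t) = 1 + 14 + 91 + 364 = 470.
Step 2: q^n = 2^14 = 16384.
Step 3: Hamming bound ⌊q^n / V_q(n,t)⌋ = ⌊16384/470⌋ = 34.
Step 4: Compare |C| = 15 to 34: satisfied.
The claimed |C| lies below the Hamming bound.


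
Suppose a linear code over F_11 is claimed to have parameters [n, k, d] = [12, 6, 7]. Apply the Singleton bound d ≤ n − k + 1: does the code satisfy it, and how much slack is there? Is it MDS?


Singleton RHS = n − k + 1 = 7, slack = 0, bound satisfied, MDS.

Singleton bound: d ≤ n − k + 1.
Here n = 12, k = 6, so n − k + 1 = 7.
Given d = 7, check d ≤ 7: YES.
Slack = (n − k + 1) − d = 0.
The code is MDS (slack = 0).
Description: the claimed parameters are [12, 6, 7]_11; such a code would be MDS (meets Singleton bound).


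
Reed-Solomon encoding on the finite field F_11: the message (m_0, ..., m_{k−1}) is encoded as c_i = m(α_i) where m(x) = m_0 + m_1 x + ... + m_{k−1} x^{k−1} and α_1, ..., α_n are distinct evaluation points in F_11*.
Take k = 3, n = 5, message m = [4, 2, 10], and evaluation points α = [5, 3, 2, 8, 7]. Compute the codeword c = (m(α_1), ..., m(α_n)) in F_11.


c = [0, 1, 4, 0, 2]

Message polynomial: m(x) = 4 + 2·x + 10·x^2 (mod 11).
For each evaluation point α_i, compute m(α_i) mod 11:
  α_1 = 5: Horner steps 10 → 8 → 0, so m(5) = 0.
  α_2 = 3: Horner steps 10 → 10 → 1, so m(3) = 1.
  α_3 = 2: Horner steps 10 → 0 → 4, so m(2) = 4.
  α_4 = 8: Horner steps 10 → 5 → 0, so m(8) = 0.
  α_5 = 7: Horner steps 10 → 6 → 2, so m(7) = 2.
Codeword c = [0, 1, 4, 0, 2] ∈ F_11^5.


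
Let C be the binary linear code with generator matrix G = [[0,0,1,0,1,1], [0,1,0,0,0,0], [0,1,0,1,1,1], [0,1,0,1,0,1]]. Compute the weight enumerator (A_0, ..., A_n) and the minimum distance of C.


Weight distribution: A_0 = 1, A_1 = 2, A_2 = 4, A_3 = 6, A_4 = 3. Minimum distance d = 1.

Enumerate all 2^4 = 16 messages m ∈ F_2^4.
For each, compute codeword c = mG in F_2^6, then tally its weight.
  m = 0000 → c = 000000, weight = 0.
  m = 1000 → c = 001011, weight = 3.
  m = 0100 → c = 010000, weight = 1.
  m = 1100 → c = 011011, weight = 4.
  m = 0010 → c = 010111, weight = 4.
  m = 1010 → c = 011100, weight = 3.
  m = 0110 → c = 000111, weight = 3.
  m = 1110 → c = 001100, weight = 2.
  m = 0001 → c = 010101, weight = 3.
  m = 1001 → c = 011110, weight = 4.
  m = 0101 → c = 000101, weight = 2.
  m = 1101 → c = 001110, weight = 3.
  m = 0011 → c = 000010, weight = 1.
  m = 1011 → c = 001001, weight = 2.
  m = 0111 → c = 010010, weight = 2.
  m = 1111 → c = 011001, weight = 3.
Tally weights:
  weight 0: 1 codewords.
  weight 1: 2 codewords.
  weight 2: 4 codewords.
  weight 3: 6 codewords.
  weight 4: 3 codewords.
Minimum distance d = smallest w > 0 with A_w > 0 = 1.
Sanity: Σ A_w = 16 = 2^4 = 16 ✓.


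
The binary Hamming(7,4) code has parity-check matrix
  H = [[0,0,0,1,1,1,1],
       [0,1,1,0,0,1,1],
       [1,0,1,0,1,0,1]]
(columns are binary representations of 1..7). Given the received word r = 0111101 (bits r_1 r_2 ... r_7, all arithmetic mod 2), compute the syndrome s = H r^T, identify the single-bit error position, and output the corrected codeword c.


s = (1, 1, 1)^T, error position = 7, corrected codeword c = 0111100

Compute s = H r^T mod 2 one row at a time:
  s_1 = 1 + 1 + 0 + 1 = 3 ≡ 1 (mod 2).
  s_2 = 1 + 1 + 0 + 1 = 3 ≡ 1 (mod 2).
  s_3 = 0 + 1 + 1 + 1 = 3 ≡ 1 (mod 2).
s = (1, 1, 1)^T — this equals column 7 of H (binary 111), so error is at position 7.
Correct: flip bit 7 of r = 0111101 to get c = 0111100.


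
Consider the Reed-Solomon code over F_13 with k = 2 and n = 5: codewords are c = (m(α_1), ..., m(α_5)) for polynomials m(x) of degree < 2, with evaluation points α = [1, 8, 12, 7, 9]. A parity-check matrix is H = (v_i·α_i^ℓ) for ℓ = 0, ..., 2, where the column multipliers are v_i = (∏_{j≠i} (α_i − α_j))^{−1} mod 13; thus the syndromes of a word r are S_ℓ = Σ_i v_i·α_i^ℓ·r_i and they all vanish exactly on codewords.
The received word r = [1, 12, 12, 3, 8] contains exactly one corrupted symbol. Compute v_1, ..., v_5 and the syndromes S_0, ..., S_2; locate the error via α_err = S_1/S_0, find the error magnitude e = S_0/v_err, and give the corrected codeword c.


S = (12, 1, 12), error at position 3, error magnitude e = 3, c = [1, 12, 9, 3, 8].

Step 1: column multipliers v_i = (∏_{j≠i}(α_i − α_j))^{−1} mod 13.
  i = 1 (α = 1): (1−8)(1−12)(1−7)(1−9) = (−7)·(−11)·(−6)·(−8) = 3696 ≡ 4, so v_1 = 4^{−1} = 10 (mod 13).
  i = 2 (α = 8): (8−1)(8−12)(8−7)(8−9) = 7·(−4)·1·(−1) = 28 ≡ 2, so v_2 = 2^{−1} = 7 (mod 13).
  i = 3 (α = 12): (12−1)(12−8)(12−7)(12−9) = 11·4·5·3 = 660 ≡ 10, so v_3 = 10^{−1} = 4 (mod 13).
  i = 4 (α = 7): (7−1)(7−8)(7−12)(7−9) = 6·(−1)·(−5)·(−2) = −60 ≡ 5, so v_4 = 5^{−1} = 8 (mod 13).
  i = 5 (α = 9): (9−1)(9−8)(9−12)(9−7) = 8·1·(−3)·2 = −48 ≡ 4, so v_5 = 4^{−1} = 10 (mod 13).
  v = [10, 7, 4, 8, 10].
Step 2: syndromes of r = [1, 12, 12, 3, 8] (all sums mod 13).
  S_0 = Σ v_i r_i = 10·1 + 7·12 + 4·12 + 8·3 + 10·8 = 246 ≡ 12.
  S_1 = Σ v_i α_i r_i = 10·1·1 + 7·8·12 + 4·12·12 + 8·7·3 + 10·9·8 = 2146 ≡ 1.
  α_i^2 mod 13 = [1, 12, 1, 10, 3].
  S_2 = Σ v_i α_i^2 r_i = 10·1·1 + 7·12·12 + 4·1·12 + 8·10·3 + 10·3·8 = 1546 ≡ 12.
  S = (12, 1, 12) ≠ 0, so r is not a codeword (an error is present).
Step 3: locate the error. For a single error e at position i, S_ℓ = v_i·e·α_i^ℓ, so α_err = S_1/S_0.
  S_0^{−1} = 12^{−1} = 12 (mod 13), so α_err = 1·12 = 12 ≡ 12 = α_3. Error position i = 3.
  Consistency check: S_2/S_1 = 12·1 = 12 ≡ 12 = α_err ✓ (single-error assumption holds).
Step 4: error magnitude e = S_0/v_3 = S_0·∏_{j≠3}(α_3 − α_j) = 12·10 = 120 ≡ 3 (mod 13).
Step 5: correct position 3: c_3 = r_3 − e = 12 − 3 ≡ 9 (mod 13). Hence c = [1, 12, 9, 3, 8].
  Check: interpolating c through the α_i gives m(x) = 5 + 9·x (degree < 2) with m(α_i) = c_i for every i, so c is indeed a codeword.


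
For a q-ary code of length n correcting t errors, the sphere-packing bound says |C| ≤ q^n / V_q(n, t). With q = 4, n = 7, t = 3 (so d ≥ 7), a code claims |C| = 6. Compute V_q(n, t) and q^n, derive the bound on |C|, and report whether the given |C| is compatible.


V_q(n, t) = 1156, q^n = 16384, Hamming bound = 14, |C| = 6 ≤ bound (satisfied).

Step 1: Compute V_q(n, t) = Σ_{j=0}^3 C(n, j) (q−1)^j.
  j = 0: C(7,0)·(3)^0 = 1·1 = 1.
  j = 1: C(7,1)·(3)^1 = 7·3 = 21.
  j = 2: C(7,2)·(3)^2 = 21·9 = 189.
  j = 3: C(7,3)·(3)^3 = 35·27 = 945.
  V_q(n, t) = 1 + 21 + 189 + 945 = 1156.
Step 2: q^n = 4^7 = 16384.
Step 3: Hamming bound ⌊q^n / V_q(n,t)⌋ = ⌊16384/1156⌋ = 14.
Step 4: Compare |C| = 6 to 14: satisfied.
The claimed |C| lies below the Hamming bound.


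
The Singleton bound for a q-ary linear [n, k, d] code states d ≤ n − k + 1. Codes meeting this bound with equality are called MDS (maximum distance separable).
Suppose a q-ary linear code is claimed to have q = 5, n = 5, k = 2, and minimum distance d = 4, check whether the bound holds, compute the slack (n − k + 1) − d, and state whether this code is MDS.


Singleton RHS = n − k + 1 = 4, slack = 0, bound satisfied, MDS.

Singleton bound: d ≤ n − k + 1.
Here n = 5, k = 2, so n − k + 1 = 4.
Given d = 4, check d ≤ 4: YES.
Slack = (n − k + 1) − d = 0.
The code is MDS (slack = 0).
Description: the claimed parameters are [5, 2, 4]_5; such a code would be MDS (meets Singleton bound).


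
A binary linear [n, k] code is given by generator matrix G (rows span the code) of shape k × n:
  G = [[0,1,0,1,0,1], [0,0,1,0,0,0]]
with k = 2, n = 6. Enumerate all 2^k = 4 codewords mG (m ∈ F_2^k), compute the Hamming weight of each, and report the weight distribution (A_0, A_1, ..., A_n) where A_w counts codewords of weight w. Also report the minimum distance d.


Weight distribution: A_0 = 1, A_1 = 1, A_3 = 1, A_4 = 1. Minimum distance d = 1.

Enumerate all 2^2 = 4 messages m ∈ F_2^2.
For each, compute codeword c = mG in F_2^6, then tally its weight.
  m = 00 → c = 000000, weight = 0.
  m = 10 → c = 010101, weight = 3.
  m = 01 → c = 001000, weight = 1.
  m = 11 → c = 011101, weight = 4.
Tally weights:
  weight 0: 1 codewords.
  weight 1: 1 codewords.
  weight 3: 1 codewords.
  weight 4: 1 codewords.
Minimum distance d = smallest w > 0 with A_w > 0 = 1.
Sanity: Σ A_w = 4 = 2^2 = 4 ✓.


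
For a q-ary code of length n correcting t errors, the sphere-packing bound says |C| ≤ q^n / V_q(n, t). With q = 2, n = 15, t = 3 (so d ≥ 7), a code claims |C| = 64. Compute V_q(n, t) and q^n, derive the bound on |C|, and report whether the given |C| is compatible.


V_q(n, t) = 576, q^n = 32768, Hamming bound = 56, |C| = 64 > bound (violated).

Step 1: Compute V_q(n, t) = Σ_{j=0}^3 C(n, j) (q−1)^j.
  j = 0: C(15,0)·(1)^0 = 1·1 = 1.
  j = 1: C(15,1)·(1)^1 = 15·1 = 15.
  j = 2: C(15,2)·(1)^2 = 105·1 = 105.
  j = 3: C(15,3)·(1)^3 = 455·1 = 455.
  V_q(n, t) = 1 + 15 + 105 + 455 = 576.
Step 2: q^n = 2^15 = 32768.
Step 3: Hamming bound ⌊q^n / V_q(n,t)⌋ = ⌊32768/576⌋ = 56.
Step 4: Compare |C| = 64 to 56: violated.
The claimed |C| lies above the Hamming bound, so no 2-ary code of length 15 with d ≥ 7 can have 64 codewords.


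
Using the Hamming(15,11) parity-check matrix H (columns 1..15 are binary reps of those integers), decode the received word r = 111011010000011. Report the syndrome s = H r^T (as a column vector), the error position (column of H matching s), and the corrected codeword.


s = (1, 0, 1, 0)^T, error position = 10, corrected codeword c = 111011010100011

Compute s = H r^T mod 2 one row at a time:
  s_1 = 1 + 0 + 0 + 0 + 0 + 0 + 1 + 1 = 3 ≡ 1 (mod 2).
  s_2 = 0 + 1 + 1 + 0 + 0 + 0 + 1 + 1 = 4 ≡ 0 (mod 2).
  s_3 = 1 + 1 + 1 + 0 + 0 + 0 + 1 + 1 = 5 ≡ 1 (mod 2).
  s_4 = 1 + 1 + 1 + 0 + 0 + 0 + 0 + 1 = 4 ≡ 0 (mod 2).
s = (1, 0, 1, 0)^T — this equals column 10 of H (binary 1010), so error is at position 10.
Correct: flip bit 10 of r = 111011010000011 to get c = 111011010100011.


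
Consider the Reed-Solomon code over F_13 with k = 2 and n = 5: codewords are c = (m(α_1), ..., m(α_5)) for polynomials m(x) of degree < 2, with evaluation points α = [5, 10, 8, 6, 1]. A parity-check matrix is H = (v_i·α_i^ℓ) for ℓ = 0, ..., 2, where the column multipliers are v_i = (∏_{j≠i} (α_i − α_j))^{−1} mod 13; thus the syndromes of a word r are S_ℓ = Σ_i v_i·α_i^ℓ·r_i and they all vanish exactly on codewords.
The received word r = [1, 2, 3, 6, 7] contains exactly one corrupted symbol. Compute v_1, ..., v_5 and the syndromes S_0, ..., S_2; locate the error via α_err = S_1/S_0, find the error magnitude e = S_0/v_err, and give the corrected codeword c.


S = (6, 8, 2), error at position 2, error magnitude e = 2, c = [1, 0, 3, 6, 7].

Step 1: column multipliers v_i = (∏_{j≠i}(α_i − α_j))^{−1} mod 13.
  i = 1 (α = 5): (5−10)(5−8)(5−6)(5−1) = (−5)·(−3)·(−1)·4 = −60 ≡ 5, so v_1 = 5^{−1} = 8 (mod 13).
  i = 2 (α = 10): (10−5)(10−8)(10−6)(10−1) = 5·2·4·9 = 360 ≡ 9, so v_2 = 9^{−1} = 3 (mod 13).
  i = 3 (α = 8): (8−5)(8−10)(8−6)(8−1) = 3·(−2)·2·7 = −84 ≡ 7, so v_3 = 7^{−1} = 2 (mod 13).
  i = 4 (α = 6): (6−5)(6−10)(6−8)(6−1) = 1·(−4)·(−2)·5 = 40 ≡ 1, so v_4 = 1^{−1} = 1 (mod 13).
  i = 5 (α = 1): (1−5)(1−10)(1−8)(1−6) = (−4)·(−9)·(−7)·(−5) = 1260 ≡ 12, so v_5 = 12^{−1} = 12 (mod 13).
  v = [8, 3, 2, 1, 12].
Step 2: syndromes of r = [1, 2, 3, 6, 7] (all sums mod 13).
  S_0 = Σ v_i r_i = 8·1 + 3·2 + 2·3 + 1·6 + 12·7 = 110 ≡ 6.
  S_1 = Σ v_i α_i r_i = 8·5·1 + 3·10·2 + 2·8·3 + 1·6·6 + 12·1·7 = 268 ≡ 8.
  α_i^2 mod 13 = [12, 9, 12, 10, 1].
  S_2 = Σ v_i α_i^2 r_i = 8·12·1 + 3·9·2 + 2·12·3 + 1·10·6 + 12·1·7 = 366 ≡ 2.
  S = (6, 8, 2) ≠ 0, so r is not a codeword (an error is present).
Step 3: locate the error. For a single error e at position i, S_ℓ = v_i·e·α_i^ℓ, so α_err = S_1/S_0.
  S_0^{−1} = 6^{−1} = 11 (mod 13), so α_err = 8·11 = 88 ≡ 10 = α_2. Error position i = 2.
  Consistency check: S_2/S_1 = 2·5 = 10 ≡ 10 = α_err ✓ (single-error assumption holds).
Step 4: error magnitude e = S_0/v_2 = S_0·∏_{j≠2}(α_2 − α_j) = 6·9 = 54 ≡ 2 (mod 13).
Step 5: correct position 2: c_2 = r_2 − e = 2 − 2 ≡ 0 (mod 13). Hence c = [1, 0, 3, 6, 7].
  Check: interpolating c through the α_i gives m(x) = 2 + 5·x (degree < 2) with m(α_i) = c_i for every i, so c is indeed a codeword.


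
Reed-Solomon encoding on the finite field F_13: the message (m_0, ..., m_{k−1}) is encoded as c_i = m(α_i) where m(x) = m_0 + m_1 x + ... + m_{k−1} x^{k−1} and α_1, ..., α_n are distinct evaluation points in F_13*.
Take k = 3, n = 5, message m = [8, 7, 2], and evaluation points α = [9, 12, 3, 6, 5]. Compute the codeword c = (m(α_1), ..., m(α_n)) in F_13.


c = [12, 3, 8, 5, 2]

Message polynomial: m(x) = 8 + 7·x + 2·x^2 (mod 13).
For each evaluation point α_i, compute m(α_i) mod 13:
  α_1 = 9: Horner steps 2 → 12 → 12, so m(9) = 12.
  α_2 = 12: Horner steps 2 → 5 → 3, so m(12) = 3.
  α_3 = 3: Horner steps 2 → 0 → 8, so m(3) = 8.
  α_4 = 6: Horner steps 2 → 6 → 5, so m(6) = 5.
  α_5 = 5: Horner steps 2 → 4 → 2, so m(5) = 2.
Codeword c = [12, 3, 8, 5, 2] ∈ F_13^5.


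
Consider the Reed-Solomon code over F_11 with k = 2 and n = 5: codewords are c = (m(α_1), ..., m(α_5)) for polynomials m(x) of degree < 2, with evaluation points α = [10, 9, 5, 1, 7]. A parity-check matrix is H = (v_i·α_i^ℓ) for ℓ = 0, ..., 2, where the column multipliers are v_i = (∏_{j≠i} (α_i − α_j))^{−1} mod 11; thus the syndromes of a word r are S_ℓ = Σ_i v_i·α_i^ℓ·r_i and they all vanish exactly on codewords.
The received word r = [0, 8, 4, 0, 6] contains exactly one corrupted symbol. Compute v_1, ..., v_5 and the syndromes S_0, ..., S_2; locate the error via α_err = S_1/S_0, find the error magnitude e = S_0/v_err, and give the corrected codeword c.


S = (8, 3, 8), error at position 1, error magnitude e = 2, c = [9, 8, 4, 0, 6].

Step 1: column multipliers v_i = (∏_{j≠i}(α_i − α_j))^{−1} mod 11.
  i = 1 (α = 10): (10−9)(10−5)(10−1)(10−7) = 1·5·9·3 = 135 ≡ 3, so v_1 = 3^{−1} = 4 (mod 11).
  i = 2 (α = 9): (9−10)(9−5)(9−1)(9−7) = (−1)·4·8·2 = −64 ≡ 2, so v_2 = 2^{−1} = 6 (mod 11).
  i = 3 (α = 5): (5−10)(5−9)(5−1)(5−7) = (−5)·(−4)·4·(−2) = −160 ≡ 5, so v_3 = 5^{−1} = 9 (mod 11).
  i = 4 (α = 1): (1−10)(1−9)(1−5)(1−7) = (−9)·(−8)·(−4)·(−6) = 1728 ≡ 1, so v_4 = 1^{−1} = 1 (mod 11).
  i = 5 (α = 7): (7−10)(7−9)(7−5)(7−1) = (−3)·(−2)·2·6 = 72 ≡ 6, so v_5 = 6^{−1} = 2 (mod 11).
  v = [4, 6, 9, 1, 2].
Step 2: syndromes of r = [0, 8, 4, 0, 6] (all sums mod 11).
  S_0 = Σ v_i r_i = 4·0 + 6·8 + 9·4 + 1·0 + 2·6 = 96 ≡ 8.
  S_1 = Σ v_i α_i r_i = 4·10·0 + 6·9·8 + 9·5·4 + 1·1·0 + 2·7·6 = 696 ≡ 3.
  α_i^2 mod 11 = [1, 4, 3, 1, 5].
  S_2 = Σ v_i α_i^2 r_i = 4·1·0 + 6·4·8 + 9·3·4 + 1·1·0 + 2·5·6 = 360 ≡ 8.
  S = (8, 3, 8) ≠ 0, so r is not a codeword (an error is present).
Step 3: locate the error. For a single error e at position i, S_ℓ = v_i·e·α_i^ℓ, so α_err = S_1/S_0.
  S_0^{−1} = 8^{−1} = 7 (mod 11), so α_err = 3·7 = 21 ≡ 10 = α_1. Error position i = 1.
  Consistency check: S_2/S_1 = 8·4 = 32 ≡ 10 = α_err ✓ (single-error assumption holds).
Step 4: error magnitude e = S_0/v_1 = S_0·∏_{j≠1}(α_1 − α_j) = 8·3 = 24 ≡ 2 (mod 11).
Step 5: correct position 1: c_1 = r_1 − e = 0 − 2 ≡ 9 (mod 11). Hence c = [9, 8, 4, 0, 6].
  Check: interpolating c through the α_i gives m(x) = 10 + 1·x (degree < 2) with m(α_i) = c_i for every i, so c is indeed a codeword.
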